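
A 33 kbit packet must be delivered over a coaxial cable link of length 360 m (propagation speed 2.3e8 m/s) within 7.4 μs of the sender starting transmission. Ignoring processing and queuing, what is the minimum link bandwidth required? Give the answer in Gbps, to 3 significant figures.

5.66 Gbps

Propagation delay = 360 / 2.3e+08 = 1.56522 μs.
Transmission budget = 7.4 − 1.56522 = 5.83478 μs.
R ≥ L / t_tx = 33000 bits / 5.83478e-06 s = 5.66 Gbps.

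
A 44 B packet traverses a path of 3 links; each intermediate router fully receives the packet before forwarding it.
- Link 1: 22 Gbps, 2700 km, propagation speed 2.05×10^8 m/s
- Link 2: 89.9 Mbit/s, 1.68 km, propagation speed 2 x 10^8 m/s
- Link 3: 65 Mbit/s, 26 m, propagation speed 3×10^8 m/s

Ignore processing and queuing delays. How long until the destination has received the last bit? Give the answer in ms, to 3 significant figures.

L = 44 × 8 = 352 bits.
Transmission delays (L/R per hop): 1.6e-05, 0.00391546, 0.00541538 ms; sum = 0.00934685 ms.
Propagation delays (d/s per hop): 13.1707, 0.0084, 8.66667e-05 ms; sum = 13.1792 ms.
End-to-end = 13.2 ms.

13.2 ms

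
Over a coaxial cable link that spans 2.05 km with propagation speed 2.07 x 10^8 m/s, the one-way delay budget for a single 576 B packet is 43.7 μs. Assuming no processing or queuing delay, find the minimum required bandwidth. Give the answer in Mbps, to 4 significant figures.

L = 4608 bits.
Propagation delay = 2050 / 2.07e+08 = 9.90338 μs.
Transmission budget = 43.7 − 9.90338 = 33.7966 μs.
R ≥ L / t_tx = 4608 bits / 3.37966e-05 s = 136.3 Mbps.

136.3 Mbps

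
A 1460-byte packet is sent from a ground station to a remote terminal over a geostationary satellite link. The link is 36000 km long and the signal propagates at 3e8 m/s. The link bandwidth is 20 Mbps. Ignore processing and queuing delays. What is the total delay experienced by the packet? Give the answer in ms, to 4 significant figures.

120.6 ms

L = 1460 × 8 = 11680 bits.
Transmission delay = L/R = 11680 / 20000000 = 0.584 ms.
Propagation delay = d/s = 36000000 m / 300000000 m/s = 120 ms.
Total = 120.6 ms.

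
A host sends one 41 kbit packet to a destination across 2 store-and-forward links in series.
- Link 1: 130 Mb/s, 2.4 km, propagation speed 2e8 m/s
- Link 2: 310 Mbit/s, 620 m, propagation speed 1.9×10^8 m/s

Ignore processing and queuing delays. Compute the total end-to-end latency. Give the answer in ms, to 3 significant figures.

L = 41000 bits.
Transmission delays (L/R per hop): 0.315385, 0.132258 ms; sum = 0.447643 ms.
Propagation delays (d/s per hop): 0.012, 0.00326316 ms; sum = 0.0152632 ms.
End-to-end = 0.463 ms.

0.463 ms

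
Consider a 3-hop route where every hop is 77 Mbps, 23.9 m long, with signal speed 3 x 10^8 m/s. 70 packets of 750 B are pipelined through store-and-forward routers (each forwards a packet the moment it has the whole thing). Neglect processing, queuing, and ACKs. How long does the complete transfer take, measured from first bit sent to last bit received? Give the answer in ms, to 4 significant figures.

5.611 ms

Per-hop transmission t_tx = L/R = 6000/77000000 = 0.0779221 ms.
Per-hop propagation t_prop = 23.9/300000000 = 7.96667e-05 ms.
Pipeline fill: first packet needs 3·t_tx to clear all hops; remaining 69 packets each add one t_tx.
Total = (3+70-1)·t_tx + 3·t_prop = 72·0.0779221 + 3·7.96667e-05 = 5.611 ms.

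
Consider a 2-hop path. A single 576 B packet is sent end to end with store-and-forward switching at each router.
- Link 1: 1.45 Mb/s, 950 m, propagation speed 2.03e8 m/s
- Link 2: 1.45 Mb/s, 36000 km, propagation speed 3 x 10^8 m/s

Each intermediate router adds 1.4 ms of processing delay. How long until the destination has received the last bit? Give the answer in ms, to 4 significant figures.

127.8 ms

L = 576 × 8 = 4608 bits.
Transmission delay per hop = L/R = 4608/1450000 = 3.17793 ms; 2 hops → 6.35586 ms.
Propagation delays (d/s per hop): 0.0046798, 120 ms; sum = 120.005 ms.
Processing at 1 router(s): 1 × 1.4 ms = 1.4 ms.
End-to-end = 127.8 ms.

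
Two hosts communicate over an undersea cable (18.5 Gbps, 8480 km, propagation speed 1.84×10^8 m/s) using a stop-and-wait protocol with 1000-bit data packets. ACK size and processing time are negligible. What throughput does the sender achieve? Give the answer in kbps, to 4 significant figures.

10.85 kbps

t_tx = L/R = 1000/18500000000 = 5.40541e-08 s.
t_prop = 8480000/184000000 = 0.046087 s; RTT = 0.0921739 s.
Cycle = t_tx + RTT = 0.092174 s.
Throughput = L / cycle = 1000 / 0.092174 = 10.85 kbps.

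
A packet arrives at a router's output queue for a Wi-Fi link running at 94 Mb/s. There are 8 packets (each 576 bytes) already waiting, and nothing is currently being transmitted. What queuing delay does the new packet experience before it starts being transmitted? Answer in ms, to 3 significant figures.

0.392 ms

Each queued packet: L/R = 4608/94000000 = 0.0490213 ms.
8 queued → 0.39217 ms.
Queuing delay = 0.392 ms.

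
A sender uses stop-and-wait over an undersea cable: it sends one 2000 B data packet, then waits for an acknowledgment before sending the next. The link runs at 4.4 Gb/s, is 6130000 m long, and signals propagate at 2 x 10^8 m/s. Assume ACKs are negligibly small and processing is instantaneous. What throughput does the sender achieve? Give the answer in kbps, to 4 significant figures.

t_tx = L/R = 16000/4400000000 = 3.63636e-06 s.
t_prop = 6130000/200000000 = 0.03065 s; RTT = 0.0613 s.
Cycle = t_tx + RTT = 0.0613036 s.
Throughput = L / cycle = 16000 / 0.0613036 = 261.0 kbps.

261.0 kbps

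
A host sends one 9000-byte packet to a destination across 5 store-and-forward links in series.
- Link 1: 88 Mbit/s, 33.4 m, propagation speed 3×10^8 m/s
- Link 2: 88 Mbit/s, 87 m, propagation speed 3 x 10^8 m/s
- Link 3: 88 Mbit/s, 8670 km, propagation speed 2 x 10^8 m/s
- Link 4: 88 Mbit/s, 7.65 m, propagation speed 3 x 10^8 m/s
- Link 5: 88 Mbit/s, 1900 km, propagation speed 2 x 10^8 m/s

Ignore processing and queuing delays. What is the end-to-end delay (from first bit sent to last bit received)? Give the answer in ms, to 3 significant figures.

L = 9000 × 8 = 72000 bits.
Transmission delay per hop = L/R = 72000/88000000 = 0.818182 ms; 5 hops → 4.09091 ms.
Propagation delays (d/s per hop): 0.000111333, 0.00029, 43.35, 2.55e-05, 9.5 ms; sum = 52.8504 ms.
End-to-end = 56.9 ms.

56.9 ms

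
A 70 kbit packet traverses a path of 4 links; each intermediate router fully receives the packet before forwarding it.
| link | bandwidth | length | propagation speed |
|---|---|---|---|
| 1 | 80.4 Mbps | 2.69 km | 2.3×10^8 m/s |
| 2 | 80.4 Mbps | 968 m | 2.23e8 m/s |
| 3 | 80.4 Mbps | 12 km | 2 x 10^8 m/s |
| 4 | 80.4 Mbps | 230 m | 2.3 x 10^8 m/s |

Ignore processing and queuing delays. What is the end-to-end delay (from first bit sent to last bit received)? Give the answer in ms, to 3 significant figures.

3.56 ms

L = 70000 bits.
Transmission delay per hop = L/R = 70000/80400000 = 0.870647 ms; 4 hops → 3.48259 ms.
Propagation delays (d/s per hop): 0.0116957, 0.00434081, 0.06, 0.001 ms; sum = 0.0770365 ms.
End-to-end = 3.56 ms.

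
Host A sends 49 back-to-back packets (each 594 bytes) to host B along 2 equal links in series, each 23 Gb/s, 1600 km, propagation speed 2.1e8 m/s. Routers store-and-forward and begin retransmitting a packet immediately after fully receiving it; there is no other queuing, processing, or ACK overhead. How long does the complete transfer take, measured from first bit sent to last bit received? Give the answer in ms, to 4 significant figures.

15.25 ms

Per-hop transmission t_tx = L/R = 4752/23000000000 = 0.000206609 ms.
Per-hop propagation t_prop = 1600000/210000000 = 7.61905 ms.
Pipeline fill: first packet needs 2·t_tx to clear all hops; remaining 48 packets each add one t_tx.
Total = (2+49-1)·t_tx + 2·t_prop = 50·0.000206609 + 2·7.61905 = 15.25 ms.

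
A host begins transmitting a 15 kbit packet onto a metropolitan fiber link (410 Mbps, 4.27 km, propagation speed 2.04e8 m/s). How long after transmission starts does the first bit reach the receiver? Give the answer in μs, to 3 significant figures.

First bit experiences only propagation delay: d/s = 4270/204000000 = 20.9 μs.

20.9 μs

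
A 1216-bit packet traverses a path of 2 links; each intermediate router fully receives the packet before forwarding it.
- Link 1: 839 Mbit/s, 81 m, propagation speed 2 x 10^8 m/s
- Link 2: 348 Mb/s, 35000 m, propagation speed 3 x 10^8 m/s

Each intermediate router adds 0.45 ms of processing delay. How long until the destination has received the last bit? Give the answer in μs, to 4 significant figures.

Transmission delays (L/R per hop): 1.44934, 3.49425 μs; sum = 4.9436 μs.
Propagation delays (d/s per hop): 0.405, 116.667 μs; sum = 117.072 μs.
Processing at 1 router(s): 1 × 0.45 ms = 450 μs.
End-to-end = 572.0 μs.

572.0 μs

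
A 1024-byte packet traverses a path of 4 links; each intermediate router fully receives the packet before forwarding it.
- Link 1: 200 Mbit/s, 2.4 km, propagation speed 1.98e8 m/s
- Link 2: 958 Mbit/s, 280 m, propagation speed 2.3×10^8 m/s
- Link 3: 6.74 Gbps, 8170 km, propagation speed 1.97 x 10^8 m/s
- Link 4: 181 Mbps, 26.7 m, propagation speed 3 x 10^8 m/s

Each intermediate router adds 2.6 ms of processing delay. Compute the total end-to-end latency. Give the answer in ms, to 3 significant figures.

49.4 ms

L = 1024 × 8 = 8192 bits.
Transmission delays (L/R per hop): 0.04096, 0.00855115, 0.00121543, 0.0452597 ms; sum = 0.0959862 ms.
Propagation delays (d/s per hop): 0.0121212, 0.00121739, 41.4721, 8.9e-05 ms; sum = 41.4855 ms.
Processing at 3 router(s): 3 × 2.6 ms = 7.8 ms.
End-to-end = 49.4 ms.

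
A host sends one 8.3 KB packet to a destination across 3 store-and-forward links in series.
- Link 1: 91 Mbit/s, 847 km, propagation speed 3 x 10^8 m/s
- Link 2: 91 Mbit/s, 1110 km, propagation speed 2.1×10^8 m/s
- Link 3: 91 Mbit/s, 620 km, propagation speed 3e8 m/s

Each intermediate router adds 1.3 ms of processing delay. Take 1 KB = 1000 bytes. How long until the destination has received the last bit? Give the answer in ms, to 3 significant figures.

L = 66400 bits.
Transmission delay per hop = L/R = 66400/91000000 = 0.72967 ms; 3 hops → 2.18901 ms.
Propagation delays (d/s per hop): 2.82333, 5.28571, 2.06667 ms; sum = 10.1757 ms.
Processing at 2 router(s): 2 × 1.3 ms = 2.6 ms.
End-to-end = 15.0 ms.

15.0 ms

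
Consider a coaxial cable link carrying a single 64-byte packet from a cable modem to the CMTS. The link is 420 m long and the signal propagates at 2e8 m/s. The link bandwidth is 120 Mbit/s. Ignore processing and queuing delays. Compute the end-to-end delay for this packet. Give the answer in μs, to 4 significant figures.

6.367 μs

L = 64 × 8 = 512 bits.
Transmission delay = L/R = 512 / 120000000 = 4.26667 μs.
Propagation delay = d/s = 420 m / 200000000 m/s = 2.1 μs.
Total = 6.367 μs.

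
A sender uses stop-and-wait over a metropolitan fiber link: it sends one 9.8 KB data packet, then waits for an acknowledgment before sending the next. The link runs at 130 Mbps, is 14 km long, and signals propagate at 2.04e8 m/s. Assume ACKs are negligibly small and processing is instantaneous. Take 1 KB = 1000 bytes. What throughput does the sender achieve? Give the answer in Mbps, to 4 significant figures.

t_tx = L/R = 78400/130000000 = 0.000603077 s.
t_prop = 14000/204000000 = 6.86275e-05 s; RTT = 0.000137255 s.
Cycle = t_tx + RTT = 0.000740332 s.
Throughput = L / cycle = 78400 / 0.000740332 = 105.9 Mbps.

105.9 Mbps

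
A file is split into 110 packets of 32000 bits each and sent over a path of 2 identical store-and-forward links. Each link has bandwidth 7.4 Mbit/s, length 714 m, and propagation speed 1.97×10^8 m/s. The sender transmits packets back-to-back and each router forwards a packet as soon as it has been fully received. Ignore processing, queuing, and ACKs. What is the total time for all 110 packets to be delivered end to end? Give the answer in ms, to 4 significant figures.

Per-hop transmission t_tx = L/R = 32000/7400000 = 4.32432 ms.
Per-hop propagation t_prop = 714/197000000 = 0.00362437 ms.
Pipeline fill: first packet needs 2·t_tx to clear all hops; remaining 109 packets each add one t_tx.
Total = (2+110-1)·t_tx + 2·t_prop = 111·4.32432 + 2·0.00362437 = 480.0 ms.

480.0 ms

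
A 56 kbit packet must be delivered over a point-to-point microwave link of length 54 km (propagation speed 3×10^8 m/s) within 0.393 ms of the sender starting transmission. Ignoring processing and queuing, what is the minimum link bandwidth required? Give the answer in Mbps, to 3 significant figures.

Propagation delay = 54000 / 300000000 = 0.18 ms.
Transmission budget = 0.393 − 0.18 = 0.213 ms.
R ≥ L / t_tx = 56000 bits / 0.000213 s = 263 Mbps.

263 Mbps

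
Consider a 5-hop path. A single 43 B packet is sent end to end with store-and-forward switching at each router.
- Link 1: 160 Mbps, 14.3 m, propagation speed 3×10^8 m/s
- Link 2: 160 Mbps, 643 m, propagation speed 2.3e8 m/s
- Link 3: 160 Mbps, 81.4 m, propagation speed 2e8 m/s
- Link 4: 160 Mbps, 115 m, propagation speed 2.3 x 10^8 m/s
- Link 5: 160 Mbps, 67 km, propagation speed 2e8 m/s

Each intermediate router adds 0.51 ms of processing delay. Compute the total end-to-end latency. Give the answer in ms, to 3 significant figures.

L = 43 × 8 = 344 bits.
Transmission delay per hop = L/R = 344/160000000 = 0.00215 ms; 5 hops → 0.01075 ms.
Propagation delays (d/s per hop): 4.76667e-05, 0.00279565, 0.000407, 0.0005, 0.335 ms; sum = 0.33875 ms.
Processing at 4 router(s): 4 × 0.51 ms = 2.04 ms.
End-to-end = 2.39 ms.

2.39 ms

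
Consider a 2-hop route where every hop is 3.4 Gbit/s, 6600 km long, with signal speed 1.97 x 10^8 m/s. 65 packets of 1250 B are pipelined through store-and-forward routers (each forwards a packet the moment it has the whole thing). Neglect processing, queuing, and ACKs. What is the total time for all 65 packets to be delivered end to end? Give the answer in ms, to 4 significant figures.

Per-hop transmission t_tx = L/R = 10000/3400000000 = 0.00294118 ms.
Per-hop propagation t_prop = 6600000/197000000 = 33.5025 ms.
Pipeline fill: first packet needs 2·t_tx to clear all hops; remaining 64 packets each add one t_tx.
Total = (2+65-1)·t_tx + 2·t_prop = 66·0.00294118 + 2·33.5025 = 67.20 ms.

67.20 ms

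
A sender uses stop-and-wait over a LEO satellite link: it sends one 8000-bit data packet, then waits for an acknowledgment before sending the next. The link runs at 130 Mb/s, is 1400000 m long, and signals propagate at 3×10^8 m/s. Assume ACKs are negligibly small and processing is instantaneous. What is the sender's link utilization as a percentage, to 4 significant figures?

t_tx = L/R = 8000/130000000 = 6.15385e-05 s.
t_prop = 1400000/300000000 = 0.00466667 s; RTT = 0.00933333 s.
Cycle = t_tx + RTT = 0.00939487 s.
Utilization = t_tx / cycle = 6.15385e-05/0.00939487 = 0.6550 %.

0.6550 %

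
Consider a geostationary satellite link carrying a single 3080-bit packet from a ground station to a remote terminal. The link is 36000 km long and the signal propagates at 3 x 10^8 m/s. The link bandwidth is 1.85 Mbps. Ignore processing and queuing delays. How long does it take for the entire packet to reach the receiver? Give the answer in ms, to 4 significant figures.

Transmission delay = L/R = 3080 / 1850000 = 1.66486 ms.
Propagation delay = d/s = 36000000 m / 300000000 m/s = 120 ms.
Total = 121.7 ms.

121.7 ms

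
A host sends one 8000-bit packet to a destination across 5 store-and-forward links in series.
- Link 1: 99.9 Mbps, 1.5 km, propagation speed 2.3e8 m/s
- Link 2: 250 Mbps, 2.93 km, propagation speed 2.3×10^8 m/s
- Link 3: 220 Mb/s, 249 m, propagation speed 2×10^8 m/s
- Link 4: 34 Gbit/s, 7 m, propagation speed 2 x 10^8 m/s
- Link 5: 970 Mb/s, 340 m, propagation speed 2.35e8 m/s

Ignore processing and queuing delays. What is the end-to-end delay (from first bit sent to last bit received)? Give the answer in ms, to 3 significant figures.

Transmission delays (L/R per hop): 0.0800801, 0.032, 0.0363636, 0.000235294, 0.00824742 ms; sum = 0.156926 ms.
Propagation delays (d/s per hop): 0.00652174, 0.0127391, 0.001245, 3.5e-05, 0.00144681 ms; sum = 0.0219877 ms.
End-to-end = 0.179 ms.

0.179 ms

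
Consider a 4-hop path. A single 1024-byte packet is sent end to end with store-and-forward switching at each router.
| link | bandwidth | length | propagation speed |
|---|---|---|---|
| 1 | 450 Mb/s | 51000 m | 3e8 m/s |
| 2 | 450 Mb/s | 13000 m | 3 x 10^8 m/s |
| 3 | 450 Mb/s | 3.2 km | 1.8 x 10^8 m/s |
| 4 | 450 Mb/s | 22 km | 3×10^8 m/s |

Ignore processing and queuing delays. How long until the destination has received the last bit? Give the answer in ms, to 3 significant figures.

L = 1024 × 8 = 8192 bits.
Transmission delay per hop = L/R = 8192/450000000 = 0.0182044 ms; 4 hops → 0.0728178 ms.
Propagation delays (d/s per hop): 0.17, 0.0433333, 0.0177778, 0.0733333 ms; sum = 0.304444 ms.
End-to-end = 0.377 ms.

0.377 ms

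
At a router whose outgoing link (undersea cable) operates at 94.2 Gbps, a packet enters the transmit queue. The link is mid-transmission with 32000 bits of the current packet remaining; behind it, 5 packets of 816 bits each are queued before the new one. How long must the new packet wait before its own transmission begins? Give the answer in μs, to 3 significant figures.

Each queued packet: L/R = 816/94200000000 = 0.00866242 μs.
5 queued → 0.0433121 μs.
Plus remaining 32000 bits of current packet: 0.339703 μs.
Queuing delay = 0.383 μs.

0.383 μs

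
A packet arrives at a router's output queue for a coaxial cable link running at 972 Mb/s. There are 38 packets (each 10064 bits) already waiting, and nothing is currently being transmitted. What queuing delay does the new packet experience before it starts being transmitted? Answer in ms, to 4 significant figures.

0.3934 ms

Each queued packet: L/R = 10064/972000000 = 0.0103539 ms.
38 queued → 0.393449 ms.
Queuing delay = 0.3934 ms.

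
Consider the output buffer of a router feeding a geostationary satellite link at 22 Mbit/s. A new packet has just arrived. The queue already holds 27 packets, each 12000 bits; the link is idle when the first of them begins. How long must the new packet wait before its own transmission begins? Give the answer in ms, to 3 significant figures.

Each queued packet: L/R = 12000/22000000 = 0.545455 ms.
27 queued → 14.7273 ms.
Queuing delay = 14.7 ms.

14.7 ms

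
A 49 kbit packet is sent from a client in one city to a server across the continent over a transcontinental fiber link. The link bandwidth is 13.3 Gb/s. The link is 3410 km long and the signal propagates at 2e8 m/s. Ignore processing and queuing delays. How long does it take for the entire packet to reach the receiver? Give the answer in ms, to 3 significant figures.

17.1 ms

L = 49000 bits.
Transmission delay = L/R = 49000 / 13300000000 = 0.00368421 ms.
Propagation delay = d/s = 3410000 m / 200000000 m/s = 17.05 ms.
Total = 17.1 ms.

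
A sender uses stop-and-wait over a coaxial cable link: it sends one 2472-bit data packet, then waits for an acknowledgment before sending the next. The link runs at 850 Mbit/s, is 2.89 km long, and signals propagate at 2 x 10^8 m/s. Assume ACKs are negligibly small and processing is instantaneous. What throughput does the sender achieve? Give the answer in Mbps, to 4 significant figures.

t_tx = L/R = 2472/850000000 = 2.90824e-06 s.
t_prop = 2890/200000000 = 1.445e-05 s; RTT = 2.89e-05 s.
Cycle = t_tx + RTT = 3.18082e-05 s.
Throughput = L / cycle = 2472 / 3.18082e-05 = 77.72 Mbps.

77.72 Mbps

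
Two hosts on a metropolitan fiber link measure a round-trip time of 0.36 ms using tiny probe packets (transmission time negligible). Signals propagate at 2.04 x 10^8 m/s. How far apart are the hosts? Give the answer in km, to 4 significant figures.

36.72 km

One-way propagation = RTT/2 = 0.18 ms.
d = s × t = 204000000 × 0.00018 = 36.72 km.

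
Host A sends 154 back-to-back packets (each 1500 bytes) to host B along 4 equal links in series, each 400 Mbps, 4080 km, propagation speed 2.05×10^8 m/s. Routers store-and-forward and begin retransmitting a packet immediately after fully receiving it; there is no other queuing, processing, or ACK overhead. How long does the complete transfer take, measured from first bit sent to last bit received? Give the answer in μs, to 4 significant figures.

84320 μs

Per-hop transmission t_tx = L/R = 12000/400000000 = 30 μs.
Per-hop propagation t_prop = 4080000/2.05e+08 = 19902.4 μs.
Pipeline fill: first packet needs 4·t_tx to clear all hops; remaining 153 packets each add one t_tx.
Total = (4+154-1)·t_tx + 4·t_prop = 157·30 + 4·19902.4 = 84320 μs.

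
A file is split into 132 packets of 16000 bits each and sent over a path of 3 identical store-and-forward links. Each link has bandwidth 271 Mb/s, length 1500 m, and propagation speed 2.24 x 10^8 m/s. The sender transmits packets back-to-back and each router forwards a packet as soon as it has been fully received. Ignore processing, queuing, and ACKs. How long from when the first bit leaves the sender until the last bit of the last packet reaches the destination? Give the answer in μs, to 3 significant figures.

7930 μs

Per-hop transmission t_tx = L/R = 16000/271000000 = 59.0406 μs.
Per-hop propagation t_prop = 1500/2.24e+08 = 6.69643 μs.
Pipeline fill: first packet needs 3·t_tx to clear all hops; remaining 131 packets each add one t_tx.
Total = (3+132-1)·t_tx + 3·t_prop = 134·59.0406 + 3·6.69643 = 7930 μs.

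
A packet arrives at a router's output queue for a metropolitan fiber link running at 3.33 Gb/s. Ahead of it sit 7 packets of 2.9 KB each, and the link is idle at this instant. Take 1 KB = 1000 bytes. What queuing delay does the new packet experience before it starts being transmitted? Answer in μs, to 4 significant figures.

Each queued packet: L/R = 23200/3330000000 = 6.96697 μs.
7 queued → 48.7688 μs.
Queuing delay = 48.77 μs.

48.77 μs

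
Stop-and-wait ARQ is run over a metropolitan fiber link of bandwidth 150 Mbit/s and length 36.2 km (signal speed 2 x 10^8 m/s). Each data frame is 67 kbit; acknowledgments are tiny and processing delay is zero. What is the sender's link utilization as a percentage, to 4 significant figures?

t_tx = L/R = 67000/150000000 = 0.000446667 s.
t_prop = 36200/200000000 = 0.000181 s; RTT = 0.000362 s.
Cycle = t_tx + RTT = 0.000808667 s.
Utilization = t_tx / cycle = 0.000446667/0.000808667 = 55.23 %.

55.23 %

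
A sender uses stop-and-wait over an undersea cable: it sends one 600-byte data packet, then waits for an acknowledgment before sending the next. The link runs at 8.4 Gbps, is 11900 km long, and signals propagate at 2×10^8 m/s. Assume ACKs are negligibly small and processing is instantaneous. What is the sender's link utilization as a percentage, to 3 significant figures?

t_tx = L/R = 4800/8400000000 = 5.71429e-07 s.
t_prop = 11900000/200000000 = 0.0595 s; RTT = 0.119 s.
Cycle = t_tx + RTT = 0.119001 s.
Utilization = t_tx / cycle = 5.71429e-07/0.119001 = 0.000480 %.

0.000480 %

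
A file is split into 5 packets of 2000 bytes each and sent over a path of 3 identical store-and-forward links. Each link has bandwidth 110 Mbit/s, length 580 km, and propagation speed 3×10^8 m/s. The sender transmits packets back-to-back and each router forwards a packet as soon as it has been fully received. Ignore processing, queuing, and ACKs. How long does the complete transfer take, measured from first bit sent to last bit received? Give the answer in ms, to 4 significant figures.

Per-hop transmission t_tx = L/R = 16000/110000000 = 0.145455 ms.
Per-hop propagation t_prop = 580000/300000000 = 1.93333 ms.
Pipeline fill: first packet needs 3·t_tx to clear all hops; remaining 4 packets each add one t_tx.
Total = (3+5-1)·t_tx + 3·t_prop = 7·0.145455 + 3·1.93333 = 6.818 ms.

6.818 ms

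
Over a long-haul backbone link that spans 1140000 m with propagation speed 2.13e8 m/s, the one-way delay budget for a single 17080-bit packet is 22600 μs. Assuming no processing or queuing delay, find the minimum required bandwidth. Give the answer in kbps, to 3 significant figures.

990 kbps

Propagation delay = 1140000 / 213000000 = 5352.11 μs.
Transmission budget = 22600 − 5352.11 = 17247.9 μs.
R ≥ L / t_tx = 17080 bits / 0.0172479 s = 990 kbps.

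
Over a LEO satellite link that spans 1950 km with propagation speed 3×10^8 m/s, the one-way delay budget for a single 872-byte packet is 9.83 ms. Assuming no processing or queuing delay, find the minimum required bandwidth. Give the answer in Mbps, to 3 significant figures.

L = 6976 bits.
Propagation delay = 1950000 / 300000000 = 6.5 ms.
Transmission budget = 9.83 − 6.5 = 3.33 ms.
R ≥ L / t_tx = 6976 bits / 0.00333 s = 2.09 Mbps.

2.09 Mbps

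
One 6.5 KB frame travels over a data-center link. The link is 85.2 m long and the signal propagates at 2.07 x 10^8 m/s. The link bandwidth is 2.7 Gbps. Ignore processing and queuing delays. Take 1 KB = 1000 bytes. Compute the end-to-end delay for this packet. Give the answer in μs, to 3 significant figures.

L = 52000 bits.
Transmission delay = L/R = 52000 / 2700000000 = 19.2593 μs.
Propagation delay = d/s = 85.2 m / 2.07e+08 m/s = 0.411594 μs.
Total = 19.7 μs.

19.7 μs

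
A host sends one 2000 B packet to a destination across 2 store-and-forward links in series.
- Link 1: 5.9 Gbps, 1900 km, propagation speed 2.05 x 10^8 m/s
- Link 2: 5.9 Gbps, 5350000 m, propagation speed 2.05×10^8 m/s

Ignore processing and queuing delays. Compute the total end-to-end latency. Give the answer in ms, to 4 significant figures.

35.37 ms

L = 2000 × 8 = 16000 bits.
Transmission delay per hop = L/R = 16000/5900000000 = 0.00271186 ms; 2 hops → 0.00542373 ms.
Propagation delays (d/s per hop): 9.26829, 26.0976 ms; sum = 35.3659 ms.
End-to-end = 35.37 ms.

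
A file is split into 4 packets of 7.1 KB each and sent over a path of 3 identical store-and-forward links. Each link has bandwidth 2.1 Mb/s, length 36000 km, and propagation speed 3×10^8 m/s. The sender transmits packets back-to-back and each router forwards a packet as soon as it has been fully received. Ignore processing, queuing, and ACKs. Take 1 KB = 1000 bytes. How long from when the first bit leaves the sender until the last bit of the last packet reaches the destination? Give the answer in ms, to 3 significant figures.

522 ms

Per-hop transmission t_tx = L/R = 56800/2100000 = 27.0476 ms.
Per-hop propagation t_prop = 36000000/300000000 = 120 ms.
Pipeline fill: first packet needs 3·t_tx to clear all hops; remaining 3 packets each add one t_tx.
Total = (3+4-1)·t_tx + 3·t_prop = 6·27.0476 + 3·120 = 522 ms.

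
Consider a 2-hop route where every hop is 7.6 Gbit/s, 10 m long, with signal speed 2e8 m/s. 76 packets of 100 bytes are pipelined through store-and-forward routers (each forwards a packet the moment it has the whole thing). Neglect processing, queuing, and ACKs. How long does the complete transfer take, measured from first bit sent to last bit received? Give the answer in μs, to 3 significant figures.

Per-hop transmission t_tx = L/R = 800/7600000000 = 0.105263 μs.
Per-hop propagation t_prop = 10/200000000 = 0.05 μs.
Pipeline fill: first packet needs 2·t_tx to clear all hops; remaining 75 packets each add one t_tx.
Total = (2+76-1)·t_tx + 2·t_prop = 77·0.105263 + 2·0.05 = 8.21 μs.

8.21 μs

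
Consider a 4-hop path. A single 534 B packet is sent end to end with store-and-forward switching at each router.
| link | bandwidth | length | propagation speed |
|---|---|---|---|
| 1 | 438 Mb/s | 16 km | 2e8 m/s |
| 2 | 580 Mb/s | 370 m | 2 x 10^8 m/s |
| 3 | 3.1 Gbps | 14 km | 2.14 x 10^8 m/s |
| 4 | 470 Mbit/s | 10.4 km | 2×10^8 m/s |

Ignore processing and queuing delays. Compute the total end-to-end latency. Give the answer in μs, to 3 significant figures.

L = 534 × 8 = 4272 bits.
Transmission delays (L/R per hop): 9.75342, 7.36552, 1.37806, 9.08936 μs; sum = 27.5864 μs.
Propagation delays (d/s per hop): 80, 1.85, 65.4206, 52 μs; sum = 199.271 μs.
End-to-end = 227 μs.

227 μs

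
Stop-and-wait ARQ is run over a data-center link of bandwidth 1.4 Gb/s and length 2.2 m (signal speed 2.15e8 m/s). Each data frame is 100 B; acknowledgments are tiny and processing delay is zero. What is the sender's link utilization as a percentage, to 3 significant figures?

t_tx = L/R = 800/1400000000 = 5.71429e-07 s.
t_prop = 2.2/215000000 = 1.02326e-08 s; RTT = 2.04651e-08 s.
Cycle = t_tx + RTT = 5.91894e-07 s.
Utilization = t_tx / cycle = 5.71429e-07/5.91894e-07 = 96.5 %.

96.5 %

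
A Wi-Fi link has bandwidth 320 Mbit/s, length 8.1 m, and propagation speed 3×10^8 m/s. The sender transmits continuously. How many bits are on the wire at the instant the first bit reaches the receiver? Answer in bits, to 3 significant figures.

8.64 bits

Propagation delay = 8.1 / 300000000 = 2.7e-08 s.
BDP = R × t_prop = 320000000 × 2.7e-08 = 8.64 bits.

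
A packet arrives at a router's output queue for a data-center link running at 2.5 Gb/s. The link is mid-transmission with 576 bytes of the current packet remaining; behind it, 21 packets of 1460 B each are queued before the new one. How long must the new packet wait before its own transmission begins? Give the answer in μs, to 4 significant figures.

Each queued packet: L/R = 11680/2500000000 = 4.672 μs.
21 queued → 98.112 μs.
Plus remaining 4608 bits of current packet: 1.8432 μs.
Queuing delay = 99.96 μs.

99.96 μs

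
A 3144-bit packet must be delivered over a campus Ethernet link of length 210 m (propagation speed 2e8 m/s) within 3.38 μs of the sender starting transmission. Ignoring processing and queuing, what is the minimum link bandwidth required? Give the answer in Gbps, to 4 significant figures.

1.349 Gbps

Propagation delay = 210 / 200000000 = 1.05 μs.
Transmission budget = 3.38 − 1.05 = 2.33 μs.
R ≥ L / t_tx = 3144 bits / 2.33e-06 s = 1.349 Gbps.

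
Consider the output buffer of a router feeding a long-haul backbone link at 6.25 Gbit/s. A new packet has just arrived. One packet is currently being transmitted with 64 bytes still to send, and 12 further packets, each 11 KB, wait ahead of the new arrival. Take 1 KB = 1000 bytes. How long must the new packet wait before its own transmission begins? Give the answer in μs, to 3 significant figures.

169 μs

Each queued packet: L/R = 88000/6250000000 = 14.08 μs.
12 queued → 168.96 μs.
Plus remaining 512 bits of current packet: 0.08192 μs.
Queuing delay = 169 μs.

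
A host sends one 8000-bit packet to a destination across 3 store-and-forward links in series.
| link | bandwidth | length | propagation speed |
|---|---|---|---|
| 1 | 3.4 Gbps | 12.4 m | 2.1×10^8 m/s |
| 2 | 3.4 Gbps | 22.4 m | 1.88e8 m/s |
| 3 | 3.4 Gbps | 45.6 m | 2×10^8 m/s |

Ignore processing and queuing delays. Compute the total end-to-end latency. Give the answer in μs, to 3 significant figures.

7.47 μs

Transmission delay per hop = L/R = 8000/3400000000 = 2.35294 μs; 3 hops → 7.05882 μs.
Propagation delays (d/s per hop): 0.0590476, 0.119149, 0.228 μs; sum = 0.406197 μs.
End-to-end = 7.47 μs.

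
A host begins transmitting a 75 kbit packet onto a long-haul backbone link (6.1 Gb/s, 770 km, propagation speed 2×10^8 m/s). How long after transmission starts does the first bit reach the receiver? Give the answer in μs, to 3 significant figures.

First bit experiences only propagation delay: d/s = 770000/200000000 = 3850 μs.

3850 μs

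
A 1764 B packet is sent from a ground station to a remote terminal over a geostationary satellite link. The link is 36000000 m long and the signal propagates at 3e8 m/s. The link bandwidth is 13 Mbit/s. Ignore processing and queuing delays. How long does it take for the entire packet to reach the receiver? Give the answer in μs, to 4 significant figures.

121100 μs

L = 1764 × 8 = 14112 bits.
Transmission delay = L/R = 14112 / 13000000 = 1085.54 μs.
Propagation delay = d/s = 36000000 m / 300000000 m/s = 120000 μs.
Total = 121100 μs.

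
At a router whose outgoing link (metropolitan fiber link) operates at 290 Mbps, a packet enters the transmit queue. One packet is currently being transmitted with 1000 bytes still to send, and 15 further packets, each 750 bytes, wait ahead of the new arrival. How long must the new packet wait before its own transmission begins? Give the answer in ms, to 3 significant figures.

Each queued packet: L/R = 6000/290000000 = 0.0206897 ms.
15 queued → 0.310345 ms.
Plus remaining 8000 bits of current packet: 0.0275862 ms.
Queuing delay = 0.338 ms.

0.338 ms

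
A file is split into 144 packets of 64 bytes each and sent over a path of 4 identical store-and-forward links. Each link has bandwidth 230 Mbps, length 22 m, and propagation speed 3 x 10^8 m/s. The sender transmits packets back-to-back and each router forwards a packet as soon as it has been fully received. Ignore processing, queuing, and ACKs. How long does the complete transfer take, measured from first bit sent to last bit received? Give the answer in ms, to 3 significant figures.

0.328 ms

Per-hop transmission t_tx = L/R = 512/230000000 = 0.00222609 ms.
Per-hop propagation t_prop = 22/300000000 = 7.33333e-05 ms.
Pipeline fill: first packet needs 4·t_tx to clear all hops; remaining 143 packets each add one t_tx.
Total = (4+144-1)·t_tx + 4·t_prop = 147·0.00222609 + 4·7.33333e-05 = 0.328 ms.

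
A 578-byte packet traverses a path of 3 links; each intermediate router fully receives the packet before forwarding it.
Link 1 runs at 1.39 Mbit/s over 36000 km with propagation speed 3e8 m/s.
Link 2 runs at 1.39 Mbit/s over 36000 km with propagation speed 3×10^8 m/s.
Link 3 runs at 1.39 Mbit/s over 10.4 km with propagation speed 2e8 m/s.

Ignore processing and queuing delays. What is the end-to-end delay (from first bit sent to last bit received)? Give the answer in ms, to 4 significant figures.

250.0 ms

L = 578 × 8 = 4624 bits.
Transmission delay per hop = L/R = 4624/1390000 = 3.32662 ms; 3 hops → 9.97986 ms.
Propagation delays (d/s per hop): 120, 120, 0.052 ms; sum = 240.052 ms.
End-to-end = 250.0 ms.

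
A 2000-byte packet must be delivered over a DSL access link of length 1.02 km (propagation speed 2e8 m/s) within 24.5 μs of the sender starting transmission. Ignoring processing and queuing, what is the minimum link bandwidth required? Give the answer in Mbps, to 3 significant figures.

825 Mbps

L = 16000 bits.
Propagation delay = 1020 / 200000000 = 5.1 μs.
Transmission budget = 24.5 − 5.1 = 19.4 μs.
R ≥ L / t_tx = 16000 bits / 1.94e-05 s = 825 Mbps.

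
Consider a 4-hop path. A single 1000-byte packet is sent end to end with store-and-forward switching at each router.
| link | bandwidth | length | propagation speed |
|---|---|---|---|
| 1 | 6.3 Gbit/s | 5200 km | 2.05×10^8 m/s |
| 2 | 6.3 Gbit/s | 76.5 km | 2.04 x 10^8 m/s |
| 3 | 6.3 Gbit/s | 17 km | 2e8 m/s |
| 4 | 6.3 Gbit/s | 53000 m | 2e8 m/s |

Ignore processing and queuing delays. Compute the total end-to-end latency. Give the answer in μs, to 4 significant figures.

L = 1000 × 8 = 8000 bits.
Transmission delay per hop = L/R = 8000/6300000000 = 1.26984 μs; 4 hops → 5.07937 μs.
Propagation delays (d/s per hop): 25365.9, 375, 85, 265 μs; sum = 26090.9 μs.
End-to-end = 26100 μs.

26100 μs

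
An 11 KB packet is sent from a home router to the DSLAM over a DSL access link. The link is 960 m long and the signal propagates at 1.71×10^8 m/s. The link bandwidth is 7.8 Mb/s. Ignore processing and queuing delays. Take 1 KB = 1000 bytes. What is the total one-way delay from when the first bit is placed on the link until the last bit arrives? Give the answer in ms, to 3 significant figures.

11.3 ms

L = 88000 bits.
Transmission delay = L/R = 88000 / 7800000 = 11.2821 ms.
Propagation delay = d/s = 960 m / 171000000 m/s = 0.00561404 ms.
Total = 11.3 ms.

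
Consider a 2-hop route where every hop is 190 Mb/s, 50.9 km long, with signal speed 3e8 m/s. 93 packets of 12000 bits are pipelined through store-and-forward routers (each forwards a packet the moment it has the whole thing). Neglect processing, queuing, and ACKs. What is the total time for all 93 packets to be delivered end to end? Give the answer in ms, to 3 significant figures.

6.28 ms

Per-hop transmission t_tx = L/R = 12000/190000000 = 0.0631579 ms.
Per-hop propagation t_prop = 50900/300000000 = 0.169667 ms.
Pipeline fill: first packet needs 2·t_tx to clear all hops; remaining 92 packets each add one t_tx.
Total = (2+93-1)·t_tx + 2·t_prop = 94·0.0631579 + 2·0.169667 = 6.28 ms.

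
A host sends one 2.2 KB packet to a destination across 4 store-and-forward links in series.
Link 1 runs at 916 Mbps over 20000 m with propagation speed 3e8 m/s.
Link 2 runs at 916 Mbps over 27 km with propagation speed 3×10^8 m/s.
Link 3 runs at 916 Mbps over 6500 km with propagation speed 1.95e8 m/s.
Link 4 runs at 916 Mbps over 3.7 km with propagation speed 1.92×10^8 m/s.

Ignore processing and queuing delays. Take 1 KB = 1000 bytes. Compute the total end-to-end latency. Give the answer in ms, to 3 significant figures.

33.6 ms

L = 17600 bits.
Transmission delay per hop = L/R = 17600/916000000 = 0.019214 ms; 4 hops → 0.0768559 ms.
Propagation delays (d/s per hop): 0.0666667, 0.09, 33.3333, 0.0192708 ms; sum = 33.5093 ms.
End-to-end = 33.6 ms.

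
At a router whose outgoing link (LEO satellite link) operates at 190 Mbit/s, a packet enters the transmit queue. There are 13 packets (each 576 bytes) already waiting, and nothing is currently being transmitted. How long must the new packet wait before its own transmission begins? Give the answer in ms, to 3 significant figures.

Each queued packet: L/R = 4608/190000000 = 0.0242526 ms.
13 queued → 0.315284 ms.
Queuing delay = 0.315 ms.

0.315 ms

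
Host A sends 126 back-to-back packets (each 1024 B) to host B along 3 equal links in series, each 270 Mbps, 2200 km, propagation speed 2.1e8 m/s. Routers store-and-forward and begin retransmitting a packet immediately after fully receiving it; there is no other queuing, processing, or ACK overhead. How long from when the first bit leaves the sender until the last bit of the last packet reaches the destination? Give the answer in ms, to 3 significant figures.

Per-hop transmission t_tx = L/R = 8192/270000000 = 0.0303407 ms.
Per-hop propagation t_prop = 2200000/210000000 = 10.4762 ms.
Pipeline fill: first packet needs 3·t_tx to clear all hops; remaining 125 packets each add one t_tx.
Total = (3+126-1)·t_tx + 3·t_prop = 128·0.0303407 + 3·10.4762 = 35.3 ms.

35.3 ms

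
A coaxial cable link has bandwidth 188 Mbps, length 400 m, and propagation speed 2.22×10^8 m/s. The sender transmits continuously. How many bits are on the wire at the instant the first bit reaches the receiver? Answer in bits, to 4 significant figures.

Propagation delay = 400 / 2.22e+08 = 1.8018e-06 s.
BDP = R × t_prop = 188000000 × 1.8018e-06 = 338.739 bits.

338.7 bits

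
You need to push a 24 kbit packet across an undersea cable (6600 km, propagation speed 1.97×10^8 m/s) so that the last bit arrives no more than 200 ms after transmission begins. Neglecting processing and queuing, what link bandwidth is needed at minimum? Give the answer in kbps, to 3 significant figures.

Propagation delay = 6600000 / 197000000 = 33.5025 ms.
Transmission budget = 200 − 33.5025 = 166.497 ms.
R ≥ L / t_tx = 24000 bits / 0.166497 s = 144 kbps.

144 kbps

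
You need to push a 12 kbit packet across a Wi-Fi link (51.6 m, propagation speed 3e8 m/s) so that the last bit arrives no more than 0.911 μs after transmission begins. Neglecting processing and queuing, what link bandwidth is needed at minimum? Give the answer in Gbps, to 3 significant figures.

Propagation delay = 51.6 / 300000000 = 0.172 μs.
Transmission budget = 0.911 − 0.172 = 0.739 μs.
R ≥ L / t_tx = 12000 bits / 7.39e-07 s = 16.2 Gbps.

16.2 Gbps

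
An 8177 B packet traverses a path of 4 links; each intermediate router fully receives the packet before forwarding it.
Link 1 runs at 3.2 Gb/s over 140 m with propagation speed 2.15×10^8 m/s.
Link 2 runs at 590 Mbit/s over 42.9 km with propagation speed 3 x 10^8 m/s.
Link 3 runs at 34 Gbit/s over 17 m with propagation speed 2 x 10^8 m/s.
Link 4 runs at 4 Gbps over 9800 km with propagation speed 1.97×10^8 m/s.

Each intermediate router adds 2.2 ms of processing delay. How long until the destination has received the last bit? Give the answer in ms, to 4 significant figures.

L = 8177 × 8 = 65416 bits.
Transmission delays (L/R per hop): 0.0204425, 0.110875, 0.001924, 0.016354 ms; sum = 0.149595 ms.
Propagation delays (d/s per hop): 0.000651163, 0.143, 8.5e-05, 49.7462 ms; sum = 49.8899 ms.
Processing at 3 router(s): 3 × 2.2 ms = 6.6 ms.
End-to-end = 56.64 ms.

56.64 ms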